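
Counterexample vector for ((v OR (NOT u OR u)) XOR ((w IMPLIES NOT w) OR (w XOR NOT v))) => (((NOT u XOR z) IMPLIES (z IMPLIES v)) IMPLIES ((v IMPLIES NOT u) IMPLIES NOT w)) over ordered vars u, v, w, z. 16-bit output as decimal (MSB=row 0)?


F1 = ((v OR (NOT u OR u)) XOR ((w IMPLIES NOT w) OR (w XOR NOT v)))
F2 = (((NOT u XOR z) IMPLIES (z IMPLIES v)) IMPLIES ((v IMPLIES NOT u) IMPLIES NOT w))
Counterexample to F1=>F2 is where F1=1 and F2=0.
Evaluate each row (bits = u,v,w,z, MSB first):
  row 0 [0000]: F1=0 F2=1 -> F1&~F2 -> 0
  row 1 [0001]: F1=0 F2=1 -> F1&~F2 -> 0
  row 2 [0010]: F1=1 F2=0 -> F1&~F2 -> 1
  row 3 [0011]: F1=1 F2=0 -> F1&~F2 -> 1
  row 4 [0100]: F1=0 F2=1 -> F1&~F2 -> 0
  row 5 [0101]: F1=0 F2=1 -> F1&~F2 -> 0
  row 6 [0110]: F1=0 F2=0 -> F1&~F2 -> 0
  row 7 [0111]: F1=0 F2=0 -> F1&~F2 -> 0
  row 8 [1000]: F1=0 F2=1 -> F1&~F2 -> 0
  row 9 [1001]: F1=0 F2=1 -> F1&~F2 -> 0
  row 10 [1010]: F1=1 F2=0 -> F1&~F2 -> 1
  row 11 [1011]: F1=1 F2=1 -> F1&~F2 -> 0
  row 12 [1100]: F1=0 F2=1 -> F1&~F2 -> 0
  row 13 [1101]: F1=0 F2=1 -> F1&~F2 -> 0
  row 14 [1110]: F1=0 F2=1 -> F1&~F2 -> 0
  row 15 [1111]: F1=0 F2=1 -> F1&~F2 -> 0
Full result column, 4 rows per line (u,v fixed per line; w,z runs 00..11 left to right):
  rows 0-3 [u,v=00]: 0011  = hex 3
  rows 4-7 [u,v=01]: 0000  = hex 0
  rows 8-11 [u,v=10]: 0010  = hex 2
  rows 12-15 [u,v=11]: 0000  = hex 0
Counterexample vector (row 0 .. row 15) = 0011000000100000
Output column grouped in 4s = 0011 0000 0010 0000 = 0x3020
Convert to decimal digit by digit (value = value*16 + digit):
  3 -> 3
  3*16 + 0 = 48
  48*16 + 2 = 770
  770*16 + 0 = 12320
Decimal = 12320

12320


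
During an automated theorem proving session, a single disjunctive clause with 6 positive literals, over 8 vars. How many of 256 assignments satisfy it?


Step 1: Total=2^8=256
Step 2: Unsat when all 6 false: 2^2=4
Step 3: Sat=256-4=252

252


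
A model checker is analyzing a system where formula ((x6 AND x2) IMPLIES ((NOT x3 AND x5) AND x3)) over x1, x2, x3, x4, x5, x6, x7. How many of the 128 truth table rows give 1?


Formula: ((x6 AND x2) IMPLIES ((NOT x3 AND x5) AND x3)) over 7 vars (128 rows)
Evaluate each row (x1, x2, x3, x4, x5, x6, x7 as bits, MSB first):
  row 0 [0000000]: ((0 AND 0) IMPLIES ((NOT 0 AND 0) AND 0)) -> 1
  row 1 [0000001]: ((0 AND 0) IMPLIES ((NOT 0 AND 0) AND 0)) -> 1
  row 2 [0000010]: ((1 AND 0) IMPLIES ((NOT 0 AND 0) AND 0)) -> 1
  row 3 [0000011]: ((1 AND 0) IMPLIES ((NOT 0 AND 0) AND 0)) -> 1
  row 4 [0000100]: ((0 AND 0) IMPLIES ((NOT 0 AND 1) AND 0)) -> 1
  (every remaining row is evaluated the same way; all 128 results are listed next)
Full result column, 8 rows per line (x1,x2,x3,x4 fixed per line; x5,x6,x7 runs 000..111 left to right):
  rows 0-7 [x1,x2,x3,x4=0000]: 11111111  (ones: 8)
  rows 8-15 [x1,x2,x3,x4=0001]: 11111111  (ones: 8)
  rows 16-23 [x1,x2,x3,x4=0010]: 11111111  (ones: 8)
  rows 24-31 [x1,x2,x3,x4=0011]: 11111111  (ones: 8)
  rows 32-39 [x1,x2,x3,x4=0100]: 11001100  (ones: 4)
  rows 40-47 [x1,x2,x3,x4=0101]: 11001100  (ones: 4)
  rows 48-55 [x1,x2,x3,x4=0110]: 11001100  (ones: 4)
  rows 56-63 [x1,x2,x3,x4=0111]: 11001100  (ones: 4)
  rows 64-71 [x1,x2,x3,x4=1000]: 11111111  (ones: 8)
  rows 72-79 [x1,x2,x3,x4=1001]: 11111111  (ones: 8)
  rows 80-87 [x1,x2,x3,x4=1010]: 11111111  (ones: 8)
  rows 88-95 [x1,x2,x3,x4=1011]: 11111111  (ones: 8)
  rows 96-103 [x1,x2,x3,x4=1100]: 11001100  (ones: 4)
  rows 104-111 [x1,x2,x3,x4=1101]: 11001100  (ones: 4)
  rows 112-119 [x1,x2,x3,x4=1110]: 11001100  (ones: 4)
  rows 120-127 [x1,x2,x3,x4=1111]: 11001100  (ones: 4)
Count of 1-rows = 8+8+8+8+4+4+4+4+8+8+8+8+4+4+4+4 = 96

96


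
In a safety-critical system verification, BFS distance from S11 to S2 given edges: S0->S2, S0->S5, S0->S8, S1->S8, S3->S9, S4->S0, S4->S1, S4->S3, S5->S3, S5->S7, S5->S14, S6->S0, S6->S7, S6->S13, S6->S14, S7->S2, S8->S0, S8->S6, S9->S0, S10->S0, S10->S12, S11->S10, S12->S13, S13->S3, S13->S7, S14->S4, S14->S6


BFS layer-by-layer from S11:
  dist 0: {S11}
  dist 1: {S10}
  dist 2: {S0, S12}
  dist 3: {S2, S5, S8, S13}
  -> S2 reached at distance 3
Shortest path length = 3

3


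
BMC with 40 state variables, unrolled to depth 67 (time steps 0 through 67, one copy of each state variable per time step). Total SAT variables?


BMC unrolls to depth k, creating one copy of each state var for steps 0..k.
Step count = 67 + 1 = 68 (steps 0 through 67)
Vars per step = 40
Total = 40 * 68 = 2720

2720


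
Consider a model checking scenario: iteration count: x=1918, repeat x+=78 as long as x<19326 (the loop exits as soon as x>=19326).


Step 1: x goes from 1918 toward 19326 by 78; the body runs while x<19326, so iterations = ceil((bound-start)/step)
Step 2: Distance=17408
Step 3: ceil(17408/78)=224

224


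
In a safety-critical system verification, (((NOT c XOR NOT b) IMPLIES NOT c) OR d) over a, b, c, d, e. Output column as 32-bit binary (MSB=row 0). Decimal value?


Formula: (((NOT c XOR NOT b) IMPLIES NOT c) OR d) over a, b, c, d, e (32 rows)
Evaluate each row (bits = a,b,c,d,e, MSB first):
  row 0 [00000]: (((NOT 0 XOR NOT 0) IMPLIES NOT 0) OR 0) -> 1
  row 1 [00001]: (((NOT 0 XOR NOT 0) IMPLIES NOT 0) OR 0) -> 1
  row 2 [00010]: (((NOT 0 XOR NOT 0) IMPLIES NOT 0) OR 1) -> 1
  row 3 [00011]: (((NOT 0 XOR NOT 0) IMPLIES NOT 0) OR 1) -> 1
  row 4 [00100]: (((NOT 1 XOR NOT 0) IMPLIES NOT 1) OR 0) -> 0
  row 5 [00101]: (((NOT 1 XOR NOT 0) IMPLIES NOT 1) OR 0) -> 0
  row 6 [00110]: (((NOT 1 XOR NOT 0) IMPLIES NOT 1) OR 1) -> 1
  row 7 [00111]: (((NOT 1 XOR NOT 0) IMPLIES NOT 1) OR 1) -> 1
  row 8 [01000]: (((NOT 0 XOR NOT 1) IMPLIES NOT 0) OR 0) -> 1
  row 9 [01001]: (((NOT 0 XOR NOT 1) IMPLIES NOT 0) OR 0) -> 1
  row 10 [01010]: (((NOT 0 XOR NOT 1) IMPLIES NOT 0) OR 1) -> 1
  row 11 [01011]: (((NOT 0 XOR NOT 1) IMPLIES NOT 0) OR 1) -> 1
  row 12 [01100]: (((NOT 1 XOR NOT 1) IMPLIES NOT 1) OR 0) -> 1
  row 13 [01101]: (((NOT 1 XOR NOT 1) IMPLIES NOT 1) OR 0) -> 1
  row 14 [01110]: (((NOT 1 XOR NOT 1) IMPLIES NOT 1) OR 1) -> 1
  row 15 [01111]: (((NOT 1 XOR NOT 1) IMPLIES NOT 1) OR 1) -> 1
  row 16 [10000]: (((NOT 0 XOR NOT 0) IMPLIES NOT 0) OR 0) -> 1
  row 17 [10001]: (((NOT 0 XOR NOT 0) IMPLIES NOT 0) OR 0) -> 1
  row 18 [10010]: (((NOT 0 XOR NOT 0) IMPLIES NOT 0) OR 1) -> 1
  row 19 [10011]: (((NOT 0 XOR NOT 0) IMPLIES NOT 0) OR 1) -> 1
  row 20 [10100]: (((NOT 1 XOR NOT 0) IMPLIES NOT 1) OR 0) -> 0
  row 21 [10101]: (((NOT 1 XOR NOT 0) IMPLIES NOT 1) OR 0) -> 0
  row 22 [10110]: (((NOT 1 XOR NOT 0) IMPLIES NOT 1) OR 1) -> 1
  row 23 [10111]: (((NOT 1 XOR NOT 0) IMPLIES NOT 1) OR 1) -> 1
  row 24 [11000]: (((NOT 0 XOR NOT 1) IMPLIES NOT 0) OR 0) -> 1
  row 25 [11001]: (((NOT 0 XOR NOT 1) IMPLIES NOT 0) OR 0) -> 1
  row 26 [11010]: (((NOT 0 XOR NOT 1) IMPLIES NOT 0) OR 1) -> 1
  row 27 [11011]: (((NOT 0 XOR NOT 1) IMPLIES NOT 0) OR 1) -> 1
  row 28 [11100]: (((NOT 1 XOR NOT 1) IMPLIES NOT 1) OR 0) -> 1
  row 29 [11101]: (((NOT 1 XOR NOT 1) IMPLIES NOT 1) OR 0) -> 1
  row 30 [11110]: (((NOT 1 XOR NOT 1) IMPLIES NOT 1) OR 1) -> 1
  row 31 [11111]: (((NOT 1 XOR NOT 1) IMPLIES NOT 1) OR 1) -> 1
Full result column, 4 rows per line (a,b,c fixed per line; d,e runs 00..11 left to right):
  rows 0-3 [a,b,c=000]: 1111  = hex F
  rows 4-7 [a,b,c=001]: 0011  = hex 3
  rows 8-11 [a,b,c=010]: 1111  = hex F
  rows 12-15 [a,b,c=011]: 1111  = hex F
  rows 16-19 [a,b,c=100]: 1111  = hex F
  rows 20-23 [a,b,c=101]: 0011  = hex 3
  rows 24-27 [a,b,c=110]: 1111  = hex F
  rows 28-31 [a,b,c=111]: 1111  = hex F
Output column (row 0 .. row 31) = 11110011111111111111001111111111
Output column grouped in 4s = 1111 0011 1111 1111 1111 0011 1111 1111 = 0xF3FFF3FF
Convert to decimal digit by digit (value = value*16 + digit):
  F -> 15
  15*16 + 3 = 243
  243*16 + 15 (F) = 3903
  3903*16 + 15 (F) = 62463
  62463*16 + 15 (F) = 999423
  999423*16 + 3 = 15990771
  15990771*16 + 15 (F) = 255852351
  255852351*16 + 15 (F) = 4093637631
Decimal = 4093637631

4093637631


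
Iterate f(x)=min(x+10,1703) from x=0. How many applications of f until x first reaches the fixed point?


Step 1: x=0, cap=1703, increment=10
Step 2: x grows by 10 each step until capped at 1703; fixed point is x=1703
Step 3: iterations = ceil(1703/10) = 171

171


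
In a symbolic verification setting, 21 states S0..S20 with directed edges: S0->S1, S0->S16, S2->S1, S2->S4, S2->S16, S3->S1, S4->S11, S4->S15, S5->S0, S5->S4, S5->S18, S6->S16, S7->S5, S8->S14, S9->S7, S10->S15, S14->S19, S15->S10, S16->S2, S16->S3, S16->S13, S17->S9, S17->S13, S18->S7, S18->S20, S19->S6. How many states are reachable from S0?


BFS from S0:
  layer 0: {S0}
  layer 1: {S1, S16}
  layer 2: {S2, S3, S13}
  layer 3: {S4}
  layer 4: {S11, S15}
  layer 5: {S10}
Reachable set: {S0, S1, S2, S3, S4, S10, S11, S13, S15, S16}
Count = 10

10


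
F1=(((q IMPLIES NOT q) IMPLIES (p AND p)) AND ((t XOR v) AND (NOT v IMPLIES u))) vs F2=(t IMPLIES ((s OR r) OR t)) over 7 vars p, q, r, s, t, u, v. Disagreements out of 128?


F1 = (((q IMPLIES NOT q) IMPLIES (p AND p)) AND ((t XOR v) AND (NOT v IMPLIES u)))
F2 = (t IMPLIES ((s OR r) OR t))
Evaluate both on each of 128 rows (bits = p,q,r,s,t,u,v):
  row 0 [0000000]: F1=0 F2=1 (differ) -> 1
  row 1 [0000001]: F1=0 F2=1 (differ) -> 1
  row 2 [0000010]: F1=0 F2=1 (differ) -> 1
  row 3 [0000011]: F1=0 F2=1 (differ) -> 1
  row 4 [0000100]: F1=0 F2=1 (differ) -> 1
  (every remaining row is evaluated the same way; all 128 results are listed next)
Full result column, 8 rows per line (p,q,r,s fixed per line; t,u,v runs 000..111 left to right):
  rows 0-7 [p,q,r,s=0000]: 11111111  (ones: 8)
  rows 8-15 [p,q,r,s=0001]: 11111111  (ones: 8)
  rows 16-23 [p,q,r,s=0010]: 11111111  (ones: 8)
  rows 24-31 [p,q,r,s=0011]: 11111111  (ones: 8)
  rows 32-39 [p,q,r,s=0100]: 10101101  (ones: 5)
  rows 40-47 [p,q,r,s=0101]: 10101101  (ones: 5)
  rows 48-55 [p,q,r,s=0110]: 10101101  (ones: 5)
  rows 56-63 [p,q,r,s=0111]: 10101101  (ones: 5)
  rows 64-71 [p,q,r,s=1000]: 10101101  (ones: 5)
  rows 72-79 [p,q,r,s=1001]: 10101101  (ones: 5)
  rows 80-87 [p,q,r,s=1010]: 10101101  (ones: 5)
  rows 88-95 [p,q,r,s=1011]: 10101101  (ones: 5)
  rows 96-103 [p,q,r,s=1100]: 10101101  (ones: 5)
  rows 104-111 [p,q,r,s=1101]: 10101101  (ones: 5)
  rows 112-119 [p,q,r,s=1110]: 10101101  (ones: 5)
  rows 120-127 [p,q,r,s=1111]: 10101101  (ones: 5)
Disagreements = 8+8+8+8+5+5+5+5+5+5+5+5+5+5+5+5 = 92

92


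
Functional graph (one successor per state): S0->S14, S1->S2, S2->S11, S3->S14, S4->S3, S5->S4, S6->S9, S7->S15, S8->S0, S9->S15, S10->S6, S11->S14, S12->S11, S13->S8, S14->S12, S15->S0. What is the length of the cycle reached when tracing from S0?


Trace from S0 until a state repeats:
  S0 -> S14 -> S12 -> S11 -> S14
S14 first seen at step 1, revisited at step 4.
Cycle length = 4 - 1 = 3

3


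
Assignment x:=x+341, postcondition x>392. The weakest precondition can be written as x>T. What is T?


Formula: wp(x:=E, P) = P[E/x] (substitute E for x in postcondition)
Step 1: Postcondition: x>392
Step 2: Substitute x+341 for x: x+341>392
Step 3: Solve for x: x > 392-341 = 51

51


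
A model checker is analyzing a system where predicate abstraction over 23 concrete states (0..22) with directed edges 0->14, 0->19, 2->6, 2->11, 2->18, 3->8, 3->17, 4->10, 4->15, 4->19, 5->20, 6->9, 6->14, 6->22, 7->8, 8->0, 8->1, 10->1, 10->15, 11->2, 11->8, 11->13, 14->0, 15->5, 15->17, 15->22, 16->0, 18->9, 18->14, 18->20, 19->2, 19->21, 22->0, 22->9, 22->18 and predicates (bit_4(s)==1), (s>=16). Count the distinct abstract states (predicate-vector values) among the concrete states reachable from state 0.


BFS from 0:
Concrete reachable: {0, 1, 2, 6, 8, 9, 11, 13, 14, 18, 19, 20, 21, 22}
Abstract via predicates (bit_4(s)==1), (s>=16):
  (0,0) <- {0, 1, 2, 6, 8, 9, 11, 13, 14}
  (1,1) <- {18, 19, 20, 21, 22}
Distinct abstract states = 2

2


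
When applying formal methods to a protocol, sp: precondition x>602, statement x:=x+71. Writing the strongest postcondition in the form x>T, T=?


Formula: sp(P, x:=E) = exists old_x. (x = E[old_x/x]) AND P[old_x/x] (old_x is the value of x before the assignment; eliminate old_x by solving x = E[old_x/x] for old_x)
Step 1: Precondition P: x>602, i.e. old_x > 602
Step 2: Assignment gives x = old_x + 71, so old_x = x - 71
Step 3: Substitute into P: x - 71 > 602
Step 4: Simplify: x > 602+71 = 673

673


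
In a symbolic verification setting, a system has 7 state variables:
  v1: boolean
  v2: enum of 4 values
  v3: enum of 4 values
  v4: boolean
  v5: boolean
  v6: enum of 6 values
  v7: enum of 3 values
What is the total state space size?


State space = product of domain sizes of all variables.
Domain sizes:
  v1 (boolean): 2
  v2 (enum of 4 values): 4
  v3 (enum of 4 values): 4
  v4 (boolean): 2
  v5 (boolean): 2
  v6 (enum of 6 values): 6
  v7 (enum of 3 values): 3
Product = 2 * 4 * 4 * 2 * 2 * 6 * 3 = 2304

2304


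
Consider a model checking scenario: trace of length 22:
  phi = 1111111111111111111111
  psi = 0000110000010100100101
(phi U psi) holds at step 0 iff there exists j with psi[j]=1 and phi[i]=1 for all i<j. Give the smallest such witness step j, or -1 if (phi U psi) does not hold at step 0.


(phi U psi) at 0: need smallest j with psi[j]=1 and phi[i]=1 for all i in [0,j).
Scan from step 0:
  step 0: phi=1, psi=0 -> continue
  step 1: phi=1, psi=0 -> continue
  step 2: phi=1, psi=0 -> continue
  step 3: phi=1, psi=0 -> continue
  step 4: psi=1 and phi held for [0,4) -> witness found
Witness step = 4

4


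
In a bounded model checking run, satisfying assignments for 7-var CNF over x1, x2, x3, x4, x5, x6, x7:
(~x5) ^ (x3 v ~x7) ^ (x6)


CNF with 3 clauses over 7 vars (128 assignments).
An assignment satisfies CNF iff every clause has >=1 true literal.
Check each row (bits = x1,x2,x3,x4,x5,x6,x7; clause T/F shown):
  row 0 [0000000]: clauses=TTF -> 0
  row 1 [0000001]: clauses=TFF -> 0
  row 2 [0000010]: clauses=TTT -> 1
  row 3 [0000011]: clauses=TFT -> 0
  row 4 [0000100]: clauses=FTF -> 0
  (every remaining row is evaluated the same way; all 128 results are listed next)
Full result column, 8 rows per line (x1,x2,x3,x4 fixed per line; x5,x6,x7 runs 000..111 left to right):
  rows 0-7 [x1,x2,x3,x4=0000]: 00100000  (ones: 1)
  rows 8-15 [x1,x2,x3,x4=0001]: 00100000  (ones: 1)
  rows 16-23 [x1,x2,x3,x4=0010]: 00110000  (ones: 2)
  rows 24-31 [x1,x2,x3,x4=0011]: 00110000  (ones: 2)
  rows 32-39 [x1,x2,x3,x4=0100]: 00100000  (ones: 1)
  rows 40-47 [x1,x2,x3,x4=0101]: 00100000  (ones: 1)
  rows 48-55 [x1,x2,x3,x4=0110]: 00110000  (ones: 2)
  rows 56-63 [x1,x2,x3,x4=0111]: 00110000  (ones: 2)
  rows 64-71 [x1,x2,x3,x4=1000]: 00100000  (ones: 1)
  rows 72-79 [x1,x2,x3,x4=1001]: 00100000  (ones: 1)
  rows 80-87 [x1,x2,x3,x4=1010]: 00110000  (ones: 2)
  rows 88-95 [x1,x2,x3,x4=1011]: 00110000  (ones: 2)
  rows 96-103 [x1,x2,x3,x4=1100]: 00100000  (ones: 1)
  rows 104-111 [x1,x2,x3,x4=1101]: 00100000  (ones: 1)
  rows 112-119 [x1,x2,x3,x4=1110]: 00110000  (ones: 2)
  rows 120-127 [x1,x2,x3,x4=1111]: 00110000  (ones: 2)
Satisfying assignments = 1+1+2+2+1+1+2+2+1+1+2+2+1+1+2+2 = 24

24


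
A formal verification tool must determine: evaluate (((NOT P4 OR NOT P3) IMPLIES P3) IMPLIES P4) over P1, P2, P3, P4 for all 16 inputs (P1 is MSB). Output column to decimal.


Formula: (((NOT P4 OR NOT P3) IMPLIES P3) IMPLIES P4) over P1, P2, P3, P4 (16 rows)
Evaluate each row (bits = P1,P2,P3,P4, MSB first):
  row 0 [0000]: (((NOT 0 OR NOT 0) IMPLIES 0) IMPLIES 0) -> 1
  row 1 [0001]: (((NOT 1 OR NOT 0) IMPLIES 0) IMPLIES 1) -> 1
  row 2 [0010]: (((NOT 0 OR NOT 1) IMPLIES 1) IMPLIES 0) -> 0
  row 3 [0011]: (((NOT 1 OR NOT 1) IMPLIES 1) IMPLIES 1) -> 1
  row 4 [0100]: (((NOT 0 OR NOT 0) IMPLIES 0) IMPLIES 0) -> 1
  row 5 [0101]: (((NOT 1 OR NOT 0) IMPLIES 0) IMPLIES 1) -> 1
  row 6 [0110]: (((NOT 0 OR NOT 1) IMPLIES 1) IMPLIES 0) -> 0
  row 7 [0111]: (((NOT 1 OR NOT 1) IMPLIES 1) IMPLIES 1) -> 1
  row 8 [1000]: (((NOT 0 OR NOT 0) IMPLIES 0) IMPLIES 0) -> 1
  row 9 [1001]: (((NOT 1 OR NOT 0) IMPLIES 0) IMPLIES 1) -> 1
  row 10 [1010]: (((NOT 0 OR NOT 1) IMPLIES 1) IMPLIES 0) -> 0
  row 11 [1011]: (((NOT 1 OR NOT 1) IMPLIES 1) IMPLIES 1) -> 1
  row 12 [1100]: (((NOT 0 OR NOT 0) IMPLIES 0) IMPLIES 0) -> 1
  row 13 [1101]: (((NOT 1 OR NOT 0) IMPLIES 0) IMPLIES 1) -> 1
  row 14 [1110]: (((NOT 0 OR NOT 1) IMPLIES 1) IMPLIES 0) -> 0
  row 15 [1111]: (((NOT 1 OR NOT 1) IMPLIES 1) IMPLIES 1) -> 1
Full result column, 4 rows per line (P1,P2 fixed per line; P3,P4 runs 00..11 left to right):
  rows 0-3 [P1,P2=00]: 1101  = hex D
  rows 4-7 [P1,P2=01]: 1101  = hex D
  rows 8-11 [P1,P2=10]: 1101  = hex D
  rows 12-15 [P1,P2=11]: 1101  = hex D
Output column (row 0 .. row 15) = 1101110111011101
Output column grouped in 4s = 1101 1101 1101 1101 = 0xDDDD
Convert to decimal digit by digit (value = value*16 + digit):
  D -> 13
  13*16 + 13 (D) = 221
  221*16 + 13 (D) = 3549
  3549*16 + 13 (D) = 56797
Decimal = 56797

56797


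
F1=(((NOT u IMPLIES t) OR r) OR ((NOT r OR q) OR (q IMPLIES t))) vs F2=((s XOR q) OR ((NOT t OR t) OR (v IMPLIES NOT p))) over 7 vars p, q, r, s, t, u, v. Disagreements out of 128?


F1 = (((NOT u IMPLIES t) OR r) OR ((NOT r OR q) OR (q IMPLIES t)))
F2 = ((s XOR q) OR ((NOT t OR t) OR (v IMPLIES NOT p)))
Evaluate both on each of 128 rows (bits = p,q,r,s,t,u,v):
  row 0 [0000000]: F1=1 F2=1 -> 0
  row 1 [0000001]: F1=1 F2=1 -> 0
  row 2 [0000010]: F1=1 F2=1 -> 0
  row 3 [0000011]: F1=1 F2=1 -> 0
  row 4 [0000100]: F1=1 F2=1 -> 0
  (every remaining row is evaluated the same way; all 128 results are listed next)
Full result column, 8 rows per line (p,q,r,s fixed per line; t,u,v runs 000..111 left to right):
  rows 0-7 [p,q,r,s=0000]: 00000000  (ones: 0)
  rows 8-15 [p,q,r,s=0001]: 00000000  (ones: 0)
  rows 16-23 [p,q,r,s=0010]: 00000000  (ones: 0)
  rows 24-31 [p,q,r,s=0011]: 00000000  (ones: 0)
  rows 32-39 [p,q,r,s=0100]: 00000000  (ones: 0)
  rows 40-47 [p,q,r,s=0101]: 00000000  (ones: 0)
  rows 48-55 [p,q,r,s=0110]: 00000000  (ones: 0)
  rows 56-63 [p,q,r,s=0111]: 00000000  (ones: 0)
  rows 64-71 [p,q,r,s=1000]: 00000000  (ones: 0)
  rows 72-79 [p,q,r,s=1001]: 00000000  (ones: 0)
  rows 80-87 [p,q,r,s=1010]: 00000000  (ones: 0)
  rows 88-95 [p,q,r,s=1011]: 00000000  (ones: 0)
  rows 96-103 [p,q,r,s=1100]: 00000000  (ones: 0)
  rows 104-111 [p,q,r,s=1101]: 00000000  (ones: 0)
  rows 112-119 [p,q,r,s=1110]: 00000000  (ones: 0)
  rows 120-127 [p,q,r,s=1111]: 00000000  (ones: 0)
Disagreements = 0+0+0+0+0+0+0+0+0+0+0+0+0+0+0+0 = 0

0


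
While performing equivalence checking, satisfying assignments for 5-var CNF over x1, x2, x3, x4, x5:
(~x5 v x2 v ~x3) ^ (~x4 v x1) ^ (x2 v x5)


CNF with 3 clauses over 5 vars (32 assignments).
An assignment satisfies CNF iff every clause has >=1 true literal.
Check each row (bits = x1,x2,x3,x4,x5; clause T/F shown):
  row 0 [00000]: clauses=TTF -> 0
  row 1 [00001]: clauses=TTT -> 1
  row 2 [00010]: clauses=TFF -> 0
  row 3 [00011]: clauses=TFT -> 0
  row 4 [00100]: clauses=TTF -> 0
  row 5 [00101]: clauses=FTT -> 0
  row 6 [00110]: clauses=TFF -> 0
  row 7 [00111]: clauses=FFT -> 0
  row 8 [01000]: clauses=TTT -> 1
  row 9 [01001]: clauses=TTT -> 1
  row 10 [01010]: clauses=TFT -> 0
  row 11 [01011]: clauses=TFT -> 0
  row 12 [01100]: clauses=TTT -> 1
  row 13 [01101]: clauses=TTT -> 1
  row 14 [01110]: clauses=TFT -> 0
  row 15 [01111]: clauses=TFT -> 0
  row 16 [10000]: clauses=TTF -> 0
  row 17 [10001]: clauses=TTT -> 1
  row 18 [10010]: clauses=TTF -> 0
  row 19 [10011]: clauses=TTT -> 1
  row 20 [10100]: clauses=TTF -> 0
  row 21 [10101]: clauses=FTT -> 0
  row 22 [10110]: clauses=TTF -> 0
  row 23 [10111]: clauses=FTT -> 0
  row 24 [11000]: clauses=TTT -> 1
  row 25 [11001]: clauses=TTT -> 1
  row 26 [11010]: clauses=TTT -> 1
  row 27 [11011]: clauses=TTT -> 1
  row 28 [11100]: clauses=TTT -> 1
  row 29 [11101]: clauses=TTT -> 1
  row 30 [11110]: clauses=TTT -> 1
  row 31 [11111]: clauses=TTT -> 1
Full result column, 8 rows per line (x1,x2 fixed per line; x3,x4,x5 runs 000..111 left to right):
  rows 0-7 [x1,x2=00]: 01000000  (ones: 1)
  rows 8-15 [x1,x2=01]: 11001100  (ones: 4)
  rows 16-23 [x1,x2=10]: 01010000  (ones: 2)
  rows 24-31 [x1,x2=11]: 11111111  (ones: 8)
Satisfying assignments = 1+4+2+8 = 15

15


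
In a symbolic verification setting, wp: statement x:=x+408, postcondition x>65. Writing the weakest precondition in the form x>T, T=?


Formula: wp(x:=E, P) = P[E/x] (substitute E for x in postcondition)
Step 1: Postcondition: x>65
Step 2: Substitute x+408 for x: x+408>65
Step 3: Solve for x: x > 65-408 = -343

-343


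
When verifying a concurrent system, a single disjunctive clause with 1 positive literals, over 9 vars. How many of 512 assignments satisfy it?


Step 1: Total=2^9=512
Step 2: Unsat when all 1 false: 2^8=256
Step 3: Sat=512-256=256

256


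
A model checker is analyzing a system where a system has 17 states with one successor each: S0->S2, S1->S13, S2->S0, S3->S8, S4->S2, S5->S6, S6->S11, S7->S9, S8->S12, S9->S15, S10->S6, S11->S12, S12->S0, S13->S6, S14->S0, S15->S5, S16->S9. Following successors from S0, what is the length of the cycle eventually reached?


Trace from S0 until a state repeats:
  S0 -> S2 -> S0
S0 first seen at step 0, revisited at step 2.
Cycle length = 2 - 0 = 2

2


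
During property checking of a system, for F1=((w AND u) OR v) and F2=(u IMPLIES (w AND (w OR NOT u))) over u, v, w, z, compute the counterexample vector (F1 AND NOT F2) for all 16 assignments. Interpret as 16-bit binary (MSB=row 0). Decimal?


F1 = ((w AND u) OR v)
F2 = (u IMPLIES (w AND (w OR NOT u)))
Counterexample to F1=>F2 is where F1=1 and F2=0.
Evaluate each row (bits = u,v,w,z, MSB first):
  row 0 [0000]: F1=0 F2=1 -> F1&~F2 -> 0
  row 1 [0001]: F1=0 F2=1 -> F1&~F2 -> 0
  row 2 [0010]: F1=0 F2=1 -> F1&~F2 -> 0
  row 3 [0011]: F1=0 F2=1 -> F1&~F2 -> 0
  row 4 [0100]: F1=1 F2=1 -> F1&~F2 -> 0
  row 5 [0101]: F1=1 F2=1 -> F1&~F2 -> 0
  row 6 [0110]: F1=1 F2=1 -> F1&~F2 -> 0
  row 7 [0111]: F1=1 F2=1 -> F1&~F2 -> 0
  row 8 [1000]: F1=0 F2=0 -> F1&~F2 -> 0
  row 9 [1001]: F1=0 F2=0 -> F1&~F2 -> 0
  row 10 [1010]: F1=1 F2=1 -> F1&~F2 -> 0
  row 11 [1011]: F1=1 F2=1 -> F1&~F2 -> 0
  row 12 [1100]: F1=1 F2=0 -> F1&~F2 -> 1
  row 13 [1101]: F1=1 F2=0 -> F1&~F2 -> 1
  row 14 [1110]: F1=1 F2=1 -> F1&~F2 -> 0
  row 15 [1111]: F1=1 F2=1 -> F1&~F2 -> 0
Full result column, 4 rows per line (u,v fixed per line; w,z runs 00..11 left to right):
  rows 0-3 [u,v=00]: 0000  = hex 0
  rows 4-7 [u,v=01]: 0000  = hex 0
  rows 8-11 [u,v=10]: 0000  = hex 0
  rows 12-15 [u,v=11]: 1100  = hex C
Counterexample vector (row 0 .. row 15) = 0000000000001100
Output column grouped in 4s = 0000 0000 0000 1100 = 0x000C
Convert to decimal digit by digit (value = value*16 + digit):
  0 -> 0
  0*16 + 0 = 0
  0*16 + 0 = 0
  0*16 + 12 (C) = 12
Decimal = 12

12


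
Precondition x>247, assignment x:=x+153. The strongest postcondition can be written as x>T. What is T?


Formula: sp(P, x:=E) = exists old_x. (x = E[old_x/x]) AND P[old_x/x] (old_x is the value of x before the assignment; eliminate old_x by solving x = E[old_x/x] for old_x)
Step 1: Precondition P: x>247, i.e. old_x > 247
Step 2: Assignment gives x = old_x + 153, so old_x = x - 153
Step 3: Substitute into P: x - 153 > 247
Step 4: Simplify: x > 247+153 = 400

400


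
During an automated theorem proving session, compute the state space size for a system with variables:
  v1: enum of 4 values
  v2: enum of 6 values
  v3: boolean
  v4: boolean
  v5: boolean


State space = product of domain sizes of all variables.
Domain sizes:
  v1 (enum of 4 values): 4
  v2 (enum of 6 values): 6
  v3 (boolean): 2
  v4 (boolean): 2
  v5 (boolean): 2
Product = 4 * 6 * 2 * 2 * 2 = 192

192


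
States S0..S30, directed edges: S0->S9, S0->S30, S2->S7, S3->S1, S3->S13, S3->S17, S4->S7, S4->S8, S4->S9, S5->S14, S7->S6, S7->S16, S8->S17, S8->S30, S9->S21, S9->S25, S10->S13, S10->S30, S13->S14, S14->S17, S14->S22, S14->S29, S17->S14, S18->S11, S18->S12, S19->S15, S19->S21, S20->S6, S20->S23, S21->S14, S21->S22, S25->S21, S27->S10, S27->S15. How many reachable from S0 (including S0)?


BFS from S0:
  layer 0: {S0}
  layer 1: {S9, S30}
  layer 2: {S21, S25}
  layer 3: {S14, S22}
  layer 4: {S17, S29}
Reachable set: {S0, S9, S14, S17, S21, S22, S25, S29, S30}
Count = 9

9


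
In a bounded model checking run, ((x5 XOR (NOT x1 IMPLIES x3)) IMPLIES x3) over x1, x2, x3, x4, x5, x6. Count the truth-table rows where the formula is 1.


Formula: ((x5 XOR (NOT x1 IMPLIES x3)) IMPLIES x3) over 6 vars (64 rows)
Evaluate each row (x1, x2, x3, x4, x5, x6 as bits, MSB first):
  row 0 [000000]: ((0 XOR (NOT 0 IMPLIES 0)) IMPLIES 0) -> 1
  row 1 [000001]: ((0 XOR (NOT 0 IMPLIES 0)) IMPLIES 0) -> 1
  row 2 [000010]: ((1 XOR (NOT 0 IMPLIES 0)) IMPLIES 0) -> 0
  row 3 [000011]: ((1 XOR (NOT 0 IMPLIES 0)) IMPLIES 0) -> 0
  row 4 [000100]: ((0 XOR (NOT 0 IMPLIES 0)) IMPLIES 0) -> 1
  (every remaining row is evaluated the same way; all 64 results are listed next)
Full result column, 8 rows per line (x1,x2,x3 fixed per line; x4,x5,x6 runs 000..111 left to right):
  rows 0-7 [x1,x2,x3=000]: 11001100  (ones: 4)
  rows 8-15 [x1,x2,x3=001]: 11111111  (ones: 8)
  rows 16-23 [x1,x2,x3=010]: 11001100  (ones: 4)
  rows 24-31 [x1,x2,x3=011]: 11111111  (ones: 8)
  rows 32-39 [x1,x2,x3=100]: 00110011  (ones: 4)
  rows 40-47 [x1,x2,x3=101]: 11111111  (ones: 8)
  rows 48-55 [x1,x2,x3=110]: 00110011  (ones: 4)
  rows 56-63 [x1,x2,x3=111]: 11111111  (ones: 8)
Count of 1-rows = 4+8+4+8+4+8+4+8 = 48

48


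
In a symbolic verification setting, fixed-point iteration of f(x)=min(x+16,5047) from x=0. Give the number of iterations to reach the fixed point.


Step 1: x=0, cap=5047, increment=16
Step 2: x grows by 16 each step until capped at 5047; fixed point is x=5047
Step 3: iterations = ceil(5047/16) = 316

316


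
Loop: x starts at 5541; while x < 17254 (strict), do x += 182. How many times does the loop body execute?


Step 1: x goes from 5541 toward 17254 by 182; the body runs while x<17254, so iterations = ceil((bound-start)/step)
Step 2: Distance=11713
Step 3: ceil(11713/182)=65

65


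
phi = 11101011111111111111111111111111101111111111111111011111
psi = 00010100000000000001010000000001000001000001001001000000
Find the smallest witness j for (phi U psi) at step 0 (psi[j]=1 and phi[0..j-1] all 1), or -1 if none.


(phi U psi) at 0: need smallest j with psi[j]=1 and phi[i]=1 for all i in [0,j).
Scan from step 0:
  step 0: phi=1, psi=0 -> continue
  step 1: phi=1, psi=0 -> continue
  step 2: phi=1, psi=0 -> continue
  step 3: psi=1 and phi held for [0,3) -> witness found
Witness step = 3

3


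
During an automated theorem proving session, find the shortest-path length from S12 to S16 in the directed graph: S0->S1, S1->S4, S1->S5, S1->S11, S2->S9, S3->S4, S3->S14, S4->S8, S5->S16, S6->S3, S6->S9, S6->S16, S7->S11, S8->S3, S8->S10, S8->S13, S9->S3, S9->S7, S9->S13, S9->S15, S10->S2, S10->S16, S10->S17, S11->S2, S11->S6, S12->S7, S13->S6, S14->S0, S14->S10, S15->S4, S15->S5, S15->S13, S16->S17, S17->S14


BFS layer-by-layer from S12:
  dist 0: {S12}
  dist 1: {S7}
  dist 2: {S11}
  dist 3: {S2, S6}
  dist 4: {S3, S9, S16}
  -> S16 reached at distance 4
Shortest path length = 4

4


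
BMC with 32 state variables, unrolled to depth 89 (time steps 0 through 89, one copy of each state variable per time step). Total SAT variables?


BMC unrolls to depth k, creating one copy of each state var for steps 0..k.
Step count = 89 + 1 = 90 (steps 0 through 89)
Vars per step = 32
Total = 32 * 90 = 2880

2880


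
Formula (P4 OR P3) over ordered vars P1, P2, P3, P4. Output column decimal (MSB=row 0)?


Formula: (P4 OR P3) over P1, P2, P3, P4 (16 rows)
Evaluate each row (bits = P1,P2,P3,P4, MSB first):
  row 0 [0000]: (0 OR 0) -> 0
  row 1 [0001]: (1 OR 0) -> 1
  row 2 [0010]: (0 OR 1) -> 1
  row 3 [0011]: (1 OR 1) -> 1
  row 4 [0100]: (0 OR 0) -> 0
  row 5 [0101]: (1 OR 0) -> 1
  row 6 [0110]: (0 OR 1) -> 1
  row 7 [0111]: (1 OR 1) -> 1
  row 8 [1000]: (0 OR 0) -> 0
  row 9 [1001]: (1 OR 0) -> 1
  row 10 [1010]: (0 OR 1) -> 1
  row 11 [1011]: (1 OR 1) -> 1
  row 12 [1100]: (0 OR 0) -> 0
  row 13 [1101]: (1 OR 0) -> 1
  row 14 [1110]: (0 OR 1) -> 1
  row 15 [1111]: (1 OR 1) -> 1
Full result column, 4 rows per line (P1,P2 fixed per line; P3,P4 runs 00..11 left to right):
  rows 0-3 [P1,P2=00]: 0111  = hex 7
  rows 4-7 [P1,P2=01]: 0111  = hex 7
  rows 8-11 [P1,P2=10]: 0111  = hex 7
  rows 12-15 [P1,P2=11]: 0111  = hex 7
Output column (row 0 .. row 15) = 0111011101110111
Output column grouped in 4s = 0111 0111 0111 0111 = 0x7777
Convert to decimal digit by digit (value = value*16 + digit):
  7 -> 7
  7*16 + 7 = 119
  119*16 + 7 = 1911
  1911*16 + 7 = 30583
Decimal = 30583

30583


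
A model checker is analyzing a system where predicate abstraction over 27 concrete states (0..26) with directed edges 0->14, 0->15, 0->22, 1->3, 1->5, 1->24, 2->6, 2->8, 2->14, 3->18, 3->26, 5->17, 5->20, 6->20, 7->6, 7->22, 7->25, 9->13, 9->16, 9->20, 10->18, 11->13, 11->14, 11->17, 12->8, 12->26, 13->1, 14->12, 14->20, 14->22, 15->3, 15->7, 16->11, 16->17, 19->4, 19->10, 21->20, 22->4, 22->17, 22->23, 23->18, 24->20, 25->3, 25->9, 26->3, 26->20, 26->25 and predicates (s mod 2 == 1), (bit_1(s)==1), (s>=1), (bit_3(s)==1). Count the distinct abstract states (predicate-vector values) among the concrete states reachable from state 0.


BFS from 0:
Concrete reachable: {0, 1, 3, 4, 5, 6, 7, 8, 9, 11, 12, 13, 14, 15, 16, 17, 18, 20, 22, 23, 24, 25, 26}
Abstract via predicates (s mod 2 == 1), (bit_1(s)==1), (s>=1), (bit_3(s)==1):
  (0,0,0,0) <- {0}
  (0,0,1,0) <- {4, 16, 20}
  (0,0,1,1) <- {8, 12, 24}
  (0,1,1,0) <- {6, 18, 22}
  (0,1,1,1) <- {14, 26}
  (1,0,1,0) <- {1, 5, 17}
  (1,0,1,1) <- {9, 13, 25}
  (1,1,1,0) <- {3, 7, 23}
  (1,1,1,1) <- {11, 15}
Distinct abstract states = 9

9


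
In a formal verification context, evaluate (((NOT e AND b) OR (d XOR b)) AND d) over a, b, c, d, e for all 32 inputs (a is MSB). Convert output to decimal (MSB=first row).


Formula: (((NOT e AND b) OR (d XOR b)) AND d) over a, b, c, d, e (32 rows)
Evaluate each row (bits = a,b,c,d,e, MSB first):
  row 0 [00000]: (((NOT 0 AND 0) OR (0 XOR 0)) AND 0) -> 0
  row 1 [00001]: (((NOT 1 AND 0) OR (0 XOR 0)) AND 0) -> 0
  row 2 [00010]: (((NOT 0 AND 0) OR (1 XOR 0)) AND 1) -> 1
  row 3 [00011]: (((NOT 1 AND 0) OR (1 XOR 0)) AND 1) -> 1
  row 4 [00100]: (((NOT 0 AND 0) OR (0 XOR 0)) AND 0) -> 0
  row 5 [00101]: (((NOT 1 AND 0) OR (0 XOR 0)) AND 0) -> 0
  row 6 [00110]: (((NOT 0 AND 0) OR (1 XOR 0)) AND 1) -> 1
  row 7 [00111]: (((NOT 1 AND 0) OR (1 XOR 0)) AND 1) -> 1
  row 8 [01000]: (((NOT 0 AND 1) OR (0 XOR 1)) AND 0) -> 0
  row 9 [01001]: (((NOT 1 AND 1) OR (0 XOR 1)) AND 0) -> 0
  row 10 [01010]: (((NOT 0 AND 1) OR (1 XOR 1)) AND 1) -> 1
  row 11 [01011]: (((NOT 1 AND 1) OR (1 XOR 1)) AND 1) -> 0
  row 12 [01100]: (((NOT 0 AND 1) OR (0 XOR 1)) AND 0) -> 0
  row 13 [01101]: (((NOT 1 AND 1) OR (0 XOR 1)) AND 0) -> 0
  row 14 [01110]: (((NOT 0 AND 1) OR (1 XOR 1)) AND 1) -> 1
  row 15 [01111]: (((NOT 1 AND 1) OR (1 XOR 1)) AND 1) -> 0
  row 16 [10000]: (((NOT 0 AND 0) OR (0 XOR 0)) AND 0) -> 0
  row 17 [10001]: (((NOT 1 AND 0) OR (0 XOR 0)) AND 0) -> 0
  row 18 [10010]: (((NOT 0 AND 0) OR (1 XOR 0)) AND 1) -> 1
  row 19 [10011]: (((NOT 1 AND 0) OR (1 XOR 0)) AND 1) -> 1
  row 20 [10100]: (((NOT 0 AND 0) OR (0 XOR 0)) AND 0) -> 0
  row 21 [10101]: (((NOT 1 AND 0) OR (0 XOR 0)) AND 0) -> 0
  row 22 [10110]: (((NOT 0 AND 0) OR (1 XOR 0)) AND 1) -> 1
  row 23 [10111]: (((NOT 1 AND 0) OR (1 XOR 0)) AND 1) -> 1
  row 24 [11000]: (((NOT 0 AND 1) OR (0 XOR 1)) AND 0) -> 0
  row 25 [11001]: (((NOT 1 AND 1) OR (0 XOR 1)) AND 0) -> 0
  row 26 [11010]: (((NOT 0 AND 1) OR (1 XOR 1)) AND 1) -> 1
  row 27 [11011]: (((NOT 1 AND 1) OR (1 XOR 1)) AND 1) -> 0
  row 28 [11100]: (((NOT 0 AND 1) OR (0 XOR 1)) AND 0) -> 0
  row 29 [11101]: (((NOT 1 AND 1) OR (0 XOR 1)) AND 0) -> 0
  row 30 [11110]: (((NOT 0 AND 1) OR (1 XOR 1)) AND 1) -> 1
  row 31 [11111]: (((NOT 1 AND 1) OR (1 XOR 1)) AND 1) -> 0
Full result column, 4 rows per line (a,b,c fixed per line; d,e runs 00..11 left to right):
  rows 0-3 [a,b,c=000]: 0011  = hex 3
  rows 4-7 [a,b,c=001]: 0011  = hex 3
  rows 8-11 [a,b,c=010]: 0010  = hex 2
  rows 12-15 [a,b,c=011]: 0010  = hex 2
  rows 16-19 [a,b,c=100]: 0011  = hex 3
  rows 20-23 [a,b,c=101]: 0011  = hex 3
  rows 24-27 [a,b,c=110]: 0010  = hex 2
  rows 28-31 [a,b,c=111]: 0010  = hex 2
Output column (row 0 .. row 31) = 00110011001000100011001100100010
Output column grouped in 4s = 0011 0011 0010 0010 0011 0011 0010 0010 = 0x33223322
Convert to decimal digit by digit (value = value*16 + digit):
  3 -> 3
  3*16 + 3 = 51
  51*16 + 2 = 818
  818*16 + 2 = 13090
  13090*16 + 3 = 209443
  209443*16 + 3 = 3351091
  3351091*16 + 2 = 53617458
  53617458*16 + 2 = 857879330
Decimal = 857879330

857879330


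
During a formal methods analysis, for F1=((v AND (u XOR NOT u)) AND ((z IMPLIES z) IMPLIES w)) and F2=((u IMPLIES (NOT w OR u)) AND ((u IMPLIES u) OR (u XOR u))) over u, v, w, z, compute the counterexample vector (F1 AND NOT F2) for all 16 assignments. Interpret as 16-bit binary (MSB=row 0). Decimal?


F1 = ((v AND (u XOR NOT u)) AND ((z IMPLIES z) IMPLIES w))
F2 = ((u IMPLIES (NOT w OR u)) AND ((u IMPLIES u) OR (u XOR u)))
Counterexample to F1=>F2 is where F1=1 and F2=0.
Evaluate each row (bits = u,v,w,z, MSB first):
  row 0 [0000]: F1=0 F2=1 -> F1&~F2 -> 0
  row 1 [0001]: F1=0 F2=1 -> F1&~F2 -> 0
  row 2 [0010]: F1=0 F2=1 -> F1&~F2 -> 0
  row 3 [0011]: F1=0 F2=1 -> F1&~F2 -> 0
  row 4 [0100]: F1=0 F2=1 -> F1&~F2 -> 0
  row 5 [0101]: F1=0 F2=1 -> F1&~F2 -> 0
  row 6 [0110]: F1=1 F2=1 -> F1&~F2 -> 0
  row 7 [0111]: F1=1 F2=1 -> F1&~F2 -> 0
  row 8 [1000]: F1=0 F2=1 -> F1&~F2 -> 0
  row 9 [1001]: F1=0 F2=1 -> F1&~F2 -> 0
  row 10 [1010]: F1=0 F2=1 -> F1&~F2 -> 0
  row 11 [1011]: F1=0 F2=1 -> F1&~F2 -> 0
  row 12 [1100]: F1=0 F2=1 -> F1&~F2 -> 0
  row 13 [1101]: F1=0 F2=1 -> F1&~F2 -> 0
  row 14 [1110]: F1=1 F2=1 -> F1&~F2 -> 0
  row 15 [1111]: F1=1 F2=1 -> F1&~F2 -> 0
Full result column, 4 rows per line (u,v fixed per line; w,z runs 00..11 left to right):
  rows 0-3 [u,v=00]: 0000  = hex 0
  rows 4-7 [u,v=01]: 0000  = hex 0
  rows 8-11 [u,v=10]: 0000  = hex 0
  rows 12-15 [u,v=11]: 0000  = hex 0
Counterexample vector (row 0 .. row 15) = 0000000000000000
Output column grouped in 4s = 0000 0000 0000 0000 = 0x0000
Convert to decimal digit by digit (value = value*16 + digit):
  0 -> 0
  0*16 + 0 = 0
  0*16 + 0 = 0
  0*16 + 0 = 0
Decimal = 0

0


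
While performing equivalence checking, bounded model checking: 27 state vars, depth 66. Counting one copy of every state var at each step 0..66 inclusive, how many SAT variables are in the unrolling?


BMC unrolls to depth k, creating one copy of each state var for steps 0..k.
Step count = 66 + 1 = 67 (steps 0 through 66)
Vars per step = 27
Total = 27 * 67 = 1809

1809


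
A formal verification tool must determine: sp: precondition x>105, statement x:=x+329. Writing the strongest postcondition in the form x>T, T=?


Formula: sp(P, x:=E) = exists old_x. (x = E[old_x/x]) AND P[old_x/x] (old_x is the value of x before the assignment; eliminate old_x by solving x = E[old_x/x] for old_x)
Step 1: Precondition P: x>105, i.e. old_x > 105
Step 2: Assignment gives x = old_x + 329, so old_x = x - 329
Step 3: Substitute into P: x - 329 > 105
Step 4: Simplify: x > 105+329 = 434

434


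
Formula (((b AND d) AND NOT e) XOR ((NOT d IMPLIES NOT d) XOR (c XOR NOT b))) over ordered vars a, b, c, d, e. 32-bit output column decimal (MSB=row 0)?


Formula: (((b AND d) AND NOT e) XOR ((NOT d IMPLIES NOT d) XOR (c XOR NOT b))) over a, b, c, d, e (32 rows)
Evaluate each row (bits = a,b,c,d,e, MSB first):
  row 0 [00000]: (((0 AND 0) AND NOT 0) XOR ((NOT 0 IMPLIES NOT 0) XOR (0 XOR NOT 0))) -> 0
  row 1 [00001]: (((0 AND 0) AND NOT 1) XOR ((NOT 0 IMPLIES NOT 0) XOR (0 XOR NOT 0))) -> 0
  row 2 [00010]: (((0 AND 1) AND NOT 0) XOR ((NOT 1 IMPLIES NOT 1) XOR (0 XOR NOT 0))) -> 0
  row 3 [00011]: (((0 AND 1) AND NOT 1) XOR ((NOT 1 IMPLIES NOT 1) XOR (0 XOR NOT 0))) -> 0
  row 4 [00100]: (((0 AND 0) AND NOT 0) XOR ((NOT 0 IMPLIES NOT 0) XOR (1 XOR NOT 0))) -> 1
  row 5 [00101]: (((0 AND 0) AND NOT 1) XOR ((NOT 0 IMPLIES NOT 0) XOR (1 XOR NOT 0))) -> 1
  row 6 [00110]: (((0 AND 1) AND NOT 0) XOR ((NOT 1 IMPLIES NOT 1) XOR (1 XOR NOT 0))) -> 1
  row 7 [00111]: (((0 AND 1) AND NOT 1) XOR ((NOT 1 IMPLIES NOT 1) XOR (1 XOR NOT 0))) -> 1
  row 8 [01000]: (((1 AND 0) AND NOT 0) XOR ((NOT 0 IMPLIES NOT 0) XOR (0 XOR NOT 1))) -> 1
  row 9 [01001]: (((1 AND 0) AND NOT 1) XOR ((NOT 0 IMPLIES NOT 0) XOR (0 XOR NOT 1))) -> 1
  row 10 [01010]: (((1 AND 1) AND NOT 0) XOR ((NOT 1 IMPLIES NOT 1) XOR (0 XOR NOT 1))) -> 0
  row 11 [01011]: (((1 AND 1) AND NOT 1) XOR ((NOT 1 IMPLIES NOT 1) XOR (0 XOR NOT 1))) -> 1
  row 12 [01100]: (((1 AND 0) AND NOT 0) XOR ((NOT 0 IMPLIES NOT 0) XOR (1 XOR NOT 1))) -> 0
  row 13 [01101]: (((1 AND 0) AND NOT 1) XOR ((NOT 0 IMPLIES NOT 0) XOR (1 XOR NOT 1))) -> 0
  row 14 [01110]: (((1 AND 1) AND NOT 0) XOR ((NOT 1 IMPLIES NOT 1) XOR (1 XOR NOT 1))) -> 1
  row 15 [01111]: (((1 AND 1) AND NOT 1) XOR ((NOT 1 IMPLIES NOT 1) XOR (1 XOR NOT 1))) -> 0
  row 16 [10000]: (((0 AND 0) AND NOT 0) XOR ((NOT 0 IMPLIES NOT 0) XOR (0 XOR NOT 0))) -> 0
  row 17 [10001]: (((0 AND 0) AND NOT 1) XOR ((NOT 0 IMPLIES NOT 0) XOR (0 XOR NOT 0))) -> 0
  row 18 [10010]: (((0 AND 1) AND NOT 0) XOR ((NOT 1 IMPLIES NOT 1) XOR (0 XOR NOT 0))) -> 0
  row 19 [10011]: (((0 AND 1) AND NOT 1) XOR ((NOT 1 IMPLIES NOT 1) XOR (0 XOR NOT 0))) -> 0
  row 20 [10100]: (((0 AND 0) AND NOT 0) XOR ((NOT 0 IMPLIES NOT 0) XOR (1 XOR NOT 0))) -> 1
  row 21 [10101]: (((0 AND 0) AND NOT 1) XOR ((NOT 0 IMPLIES NOT 0) XOR (1 XOR NOT 0))) -> 1
  row 22 [10110]: (((0 AND 1) AND NOT 0) XOR ((NOT 1 IMPLIES NOT 1) XOR (1 XOR NOT 0))) -> 1
  row 23 [10111]: (((0 AND 1) AND NOT 1) XOR ((NOT 1 IMPLIES NOT 1) XOR (1 XOR NOT 0))) -> 1
  row 24 [11000]: (((1 AND 0) AND NOT 0) XOR ((NOT 0 IMPLIES NOT 0) XOR (0 XOR NOT 1))) -> 1
  row 25 [11001]: (((1 AND 0) AND NOT 1) XOR ((NOT 0 IMPLIES NOT 0) XOR (0 XOR NOT 1))) -> 1
  row 26 [11010]: (((1 AND 1) AND NOT 0) XOR ((NOT 1 IMPLIES NOT 1) XOR (0 XOR NOT 1))) -> 0
  row 27 [11011]: (((1 AND 1) AND NOT 1) XOR ((NOT 1 IMPLIES NOT 1) XOR (0 XOR NOT 1))) -> 1
  row 28 [11100]: (((1 AND 0) AND NOT 0) XOR ((NOT 0 IMPLIES NOT 0) XOR (1 XOR NOT 1))) -> 0
  row 29 [11101]: (((1 AND 0) AND NOT 1) XOR ((NOT 0 IMPLIES NOT 0) XOR (1 XOR NOT 1))) -> 0
  row 30 [11110]: (((1 AND 1) AND NOT 0) XOR ((NOT 1 IMPLIES NOT 1) XOR (1 XOR NOT 1))) -> 1
  row 31 [11111]: (((1 AND 1) AND NOT 1) XOR ((NOT 1 IMPLIES NOT 1) XOR (1 XOR NOT 1))) -> 0
Full result column, 4 rows per line (a,b,c fixed per line; d,e runs 00..11 left to right):
  rows 0-3 [a,b,c=000]: 0000  = hex 0
  rows 4-7 [a,b,c=001]: 1111  = hex F
  rows 8-11 [a,b,c=010]: 1101  = hex D
  rows 12-15 [a,b,c=011]: 0010  = hex 2
  rows 16-19 [a,b,c=100]: 0000  = hex 0
  rows 20-23 [a,b,c=101]: 1111  = hex F
  rows 24-27 [a,b,c=110]: 1101  = hex D
  rows 28-31 [a,b,c=111]: 0010  = hex 2
Output column (row 0 .. row 31) = 00001111110100100000111111010010
Output column grouped in 4s = 0000 1111 1101 0010 0000 1111 1101 0010 = 0x0FD20FD2
Convert to decimal digit by digit (value = value*16 + digit):
  0 -> 0
  0*16 + 15 (F) = 15
  15*16 + 13 (D) = 253
  253*16 + 2 = 4050
  4050*16 + 0 = 64800
  64800*16 + 15 (F) = 1036815
  1036815*16 + 13 (D) = 16589053
  16589053*16 + 2 = 265424850
Decimal = 265424850

265424850


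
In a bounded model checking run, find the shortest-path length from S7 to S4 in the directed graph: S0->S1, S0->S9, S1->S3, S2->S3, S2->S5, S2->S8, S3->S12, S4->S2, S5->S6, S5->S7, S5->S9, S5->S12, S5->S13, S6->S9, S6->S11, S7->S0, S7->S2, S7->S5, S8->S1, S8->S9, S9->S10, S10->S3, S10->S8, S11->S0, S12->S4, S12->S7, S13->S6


BFS layer-by-layer from S7:
  dist 0: {S7}
  dist 1: {S0, S2, S5}
  dist 2: {S1, S3, S6, S8, S9, S12, S13}
  dist 3: {S4, S10, S11}
  -> S4 reached at distance 3
Shortest path length = 3

3


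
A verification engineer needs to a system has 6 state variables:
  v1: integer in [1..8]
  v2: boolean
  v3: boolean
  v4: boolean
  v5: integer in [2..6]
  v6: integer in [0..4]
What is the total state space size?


State space = product of domain sizes of all variables.
Domain sizes:
  v1 (integer in [1..8]): 8
  v2 (boolean): 2
  v3 (boolean): 2
  v4 (boolean): 2
  v5 (integer in [2..6]): 5
  v6 (integer in [0..4]): 5
Product = 8 * 2 * 2 * 2 * 5 * 5 = 1600

1600
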